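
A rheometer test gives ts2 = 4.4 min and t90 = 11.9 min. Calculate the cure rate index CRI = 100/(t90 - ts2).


CRI = 100 / (t90 - ts2)
= 100 / (11.9 - 4.4)
= 100 / 7.5
= 13.33 min^-1

13.33 min^-1


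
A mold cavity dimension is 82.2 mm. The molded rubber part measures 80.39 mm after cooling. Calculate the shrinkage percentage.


Shrinkage = (mold - part) / mold * 100
= (82.2 - 80.39) / 82.2 * 100
= 1.81 / 82.2 * 100
= 2.2%

2.2%


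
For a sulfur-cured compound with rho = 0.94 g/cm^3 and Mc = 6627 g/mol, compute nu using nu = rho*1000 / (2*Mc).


nu = rho * 1000 / (2 * Mc)
nu = 0.94 * 1000 / (2 * 6627)
nu = 940.0 / 13254
nu = 0.0709 mol/L

0.0709 mol/L


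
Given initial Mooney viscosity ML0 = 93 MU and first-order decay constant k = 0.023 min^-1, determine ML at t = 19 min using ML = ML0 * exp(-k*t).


ML = ML0 * exp(-k * t)
ML = 93 * exp(-0.023 * 19)
ML = 93 * 0.6460
ML = 60.08 MU

60.08 MU


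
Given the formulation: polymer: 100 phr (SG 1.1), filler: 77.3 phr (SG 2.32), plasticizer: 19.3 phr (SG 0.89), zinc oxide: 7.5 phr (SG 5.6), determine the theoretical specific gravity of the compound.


Sum of weights = 204.1
Volume contributions:
  polymer: 100/1.1 = 90.9091
  filler: 77.3/2.32 = 33.3190
  plasticizer: 19.3/0.89 = 21.6854
  zinc oxide: 7.5/5.6 = 1.3393
Sum of volumes = 147.2527
SG = 204.1 / 147.2527 = 1.386

SG = 1.386


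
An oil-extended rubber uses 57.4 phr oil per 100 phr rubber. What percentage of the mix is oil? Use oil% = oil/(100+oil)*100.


Oil % = oil / (100 + oil) * 100
= 57.4 / (100 + 57.4) * 100
= 57.4 / 157.4 * 100
= 36.47%

36.47%


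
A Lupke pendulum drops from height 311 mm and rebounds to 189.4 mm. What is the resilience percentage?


Resilience = h_rebound / h_drop * 100
= 189.4 / 311 * 100
= 60.9%

60.9%


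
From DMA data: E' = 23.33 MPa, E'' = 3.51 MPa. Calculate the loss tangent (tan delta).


tan delta = E'' / E'
= 3.51 / 23.33
= 0.1505

tan delta = 0.1505


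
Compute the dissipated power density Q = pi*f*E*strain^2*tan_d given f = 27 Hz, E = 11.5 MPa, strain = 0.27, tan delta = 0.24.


Q = pi * f * E * strain^2 * tan_d
= pi * 27 * 11.5 * 0.27^2 * 0.24
= pi * 27 * 11.5 * 0.0729 * 0.24
= 17.0667

Q = 17.0667


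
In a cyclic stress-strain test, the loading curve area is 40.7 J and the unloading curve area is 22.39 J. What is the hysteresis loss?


Hysteresis loss = loading - unloading
= 40.7 - 22.39
= 18.31 J

18.31 J


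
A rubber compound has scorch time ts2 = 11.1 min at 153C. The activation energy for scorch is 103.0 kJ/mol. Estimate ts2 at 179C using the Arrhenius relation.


Convert temperatures: T1 = 153 + 273.15 = 426.15 K, T2 = 179 + 273.15 = 452.15 K
ts2_new = 11.1 * exp(103000 / 8.314 * (1/452.15 - 1/426.15))
1/T2 - 1/T1 = -1.3494e-04
ts2_new = 2.09 min

2.09 min


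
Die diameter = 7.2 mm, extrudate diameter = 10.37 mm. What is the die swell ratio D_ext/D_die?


Die swell ratio = D_extrudate / D_die
= 10.37 / 7.2
= 1.44

Die swell = 1.44


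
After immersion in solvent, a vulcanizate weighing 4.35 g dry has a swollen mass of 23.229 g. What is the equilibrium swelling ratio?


Q = W_swollen / W_dry
Q = 23.229 / 4.35
Q = 5.34

Q = 5.34


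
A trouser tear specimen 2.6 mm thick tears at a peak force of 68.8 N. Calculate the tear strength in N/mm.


Tear strength = force / thickness
= 68.8 / 2.6
= 26.46 N/mm

26.46 N/mm


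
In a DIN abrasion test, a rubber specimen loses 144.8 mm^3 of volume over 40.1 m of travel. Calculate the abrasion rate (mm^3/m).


Rate = volume_loss / distance
= 144.8 / 40.1
= 3.611 mm^3/m

3.611 mm^3/m


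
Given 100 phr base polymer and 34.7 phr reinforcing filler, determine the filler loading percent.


Filler % = filler / (rubber + filler) * 100
= 34.7 / (100 + 34.7) * 100
= 34.7 / 134.7 * 100
= 25.76%

25.76%


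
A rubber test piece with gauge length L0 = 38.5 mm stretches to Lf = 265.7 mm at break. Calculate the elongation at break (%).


Elongation = (Lf - L0) / L0 * 100
= (265.7 - 38.5) / 38.5 * 100
= 227.2 / 38.5 * 100
= 590.1%

590.1%


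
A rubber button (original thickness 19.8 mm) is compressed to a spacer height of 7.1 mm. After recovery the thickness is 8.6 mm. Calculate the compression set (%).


CS = (t0 - recovered) / (t0 - ts) * 100
= (19.8 - 8.6) / (19.8 - 7.1) * 100
= 11.2 / 12.7 * 100
= 88.2%

88.2%


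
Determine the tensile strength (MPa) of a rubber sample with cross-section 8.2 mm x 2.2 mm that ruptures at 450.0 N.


Area = width * thickness = 8.2 * 2.2 = 18.04 mm^2
TS = force / area = 450.0 / 18.04 = 24.94 MPa

24.94 MPa


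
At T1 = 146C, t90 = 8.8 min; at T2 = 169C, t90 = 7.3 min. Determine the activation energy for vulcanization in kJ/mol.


T1 = 419.15 K, T2 = 442.15 K
1/T1 - 1/T2 = 1.2410e-04
ln(t1/t2) = ln(8.8/7.3) = 0.1869
Ea = 8.314 * 0.1869 / 1.2410e-04 = 12519.2412 J/mol
Ea = 12.52 kJ/mol

12.52 kJ/mol


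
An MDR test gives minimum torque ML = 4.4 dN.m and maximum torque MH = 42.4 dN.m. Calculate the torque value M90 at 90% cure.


M90 = ML + 0.9 * (MH - ML)
M90 = 4.4 + 0.9 * (42.4 - 4.4)
M90 = 4.4 + 0.9 * 38.0
M90 = 38.6 dN.m

38.6 dN.m


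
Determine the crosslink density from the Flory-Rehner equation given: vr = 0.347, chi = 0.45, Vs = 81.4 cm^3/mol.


ln(1 - vr) = ln(1 - 0.347) = -0.4262
Numerator = -((-0.4262) + 0.347 + 0.45 * 0.347^2) = 0.0250
Denominator = 81.4 * (0.347^(1/3) - 0.347/2) = 43.0777
nu = 0.0250 / 43.0777 = 5.8021e-04 mol/cm^3

5.8021e-04 mol/cm^3


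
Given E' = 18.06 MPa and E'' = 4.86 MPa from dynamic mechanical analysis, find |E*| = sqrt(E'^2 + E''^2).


|E*| = sqrt(E'^2 + E''^2)
= sqrt(18.06^2 + 4.86^2)
= sqrt(326.1636 + 23.6196)
= 18.702 MPa

18.702 MPa


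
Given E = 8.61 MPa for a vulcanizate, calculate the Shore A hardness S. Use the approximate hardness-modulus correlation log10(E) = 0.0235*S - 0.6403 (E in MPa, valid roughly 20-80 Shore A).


log10(E) = 0.0235*S - 0.6403  =>  S = (log10(E) + 0.6403) / 0.0235
log10(8.61) = 0.935003
S = (0.935003 + 0.6403) / 0.0235 = 1.575303 / 0.0235
S = 67.0

Shore A = 67.0


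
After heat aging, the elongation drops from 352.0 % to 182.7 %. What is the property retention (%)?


Retention = aged / original * 100
= 182.7 / 352.0 * 100
= 51.9%

51.9%


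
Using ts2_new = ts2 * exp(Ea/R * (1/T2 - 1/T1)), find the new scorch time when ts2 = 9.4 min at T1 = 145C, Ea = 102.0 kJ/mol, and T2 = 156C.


Convert temperatures: T1 = 145 + 273.15 = 418.15 K, T2 = 156 + 273.15 = 429.15 K
ts2_new = 9.4 * exp(102000 / 8.314 * (1/429.15 - 1/418.15))
1/T2 - 1/T1 = -6.1299e-05
ts2_new = 4.43 min

4.43 min


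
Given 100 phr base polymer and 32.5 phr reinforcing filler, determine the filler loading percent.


Filler % = filler / (rubber + filler) * 100
= 32.5 / (100 + 32.5) * 100
= 32.5 / 132.5 * 100
= 24.53%

24.53%


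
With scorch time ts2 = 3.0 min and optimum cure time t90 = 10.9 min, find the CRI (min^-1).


CRI = 100 / (t90 - ts2)
= 100 / (10.9 - 3.0)
= 100 / 7.9
= 12.66 min^-1

12.66 min^-1


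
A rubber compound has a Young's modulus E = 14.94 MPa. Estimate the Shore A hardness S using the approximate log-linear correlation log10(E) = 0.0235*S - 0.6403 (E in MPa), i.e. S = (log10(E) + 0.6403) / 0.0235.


log10(E) = 0.0235*S - 0.6403  =>  S = (log10(E) + 0.6403) / 0.0235
log10(14.94) = 1.174351
S = (1.174351 + 0.6403) / 0.0235 = 1.814651 / 0.0235
S = 77.2

Shore A = 77.2


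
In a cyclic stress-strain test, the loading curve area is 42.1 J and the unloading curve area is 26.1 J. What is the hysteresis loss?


Hysteresis loss = loading - unloading
= 42.1 - 26.1
= 16.0 J

16.0 J


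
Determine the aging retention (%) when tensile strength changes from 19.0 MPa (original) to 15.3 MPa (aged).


Retention = aged / original * 100
= 15.3 / 19.0 * 100
= 80.5%

80.5%


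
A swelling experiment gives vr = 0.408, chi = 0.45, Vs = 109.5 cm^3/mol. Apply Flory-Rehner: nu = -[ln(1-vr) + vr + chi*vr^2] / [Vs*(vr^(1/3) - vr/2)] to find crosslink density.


ln(1 - vr) = ln(1 - 0.408) = -0.5242
Numerator = -((-0.5242) + 0.408 + 0.45 * 0.408^2) = 0.0413
Denominator = 109.5 * (0.408^(1/3) - 0.408/2) = 58.8766
nu = 0.0413 / 58.8766 = 7.0214e-04 mol/cm^3

7.0214e-04 mol/cm^3


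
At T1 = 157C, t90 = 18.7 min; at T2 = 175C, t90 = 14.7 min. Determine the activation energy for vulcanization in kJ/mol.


T1 = 430.15 K, T2 = 448.15 K
1/T1 - 1/T2 = 9.3375e-05
ln(t1/t2) = ln(18.7/14.7) = 0.2407
Ea = 8.314 * 0.2407 / 9.3375e-05 = 21429.5811 J/mol
Ea = 21.43 kJ/mol

21.43 kJ/mol


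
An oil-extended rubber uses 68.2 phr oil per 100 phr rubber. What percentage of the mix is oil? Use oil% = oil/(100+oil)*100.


Oil % = oil / (100 + oil) * 100
= 68.2 / (100 + 68.2) * 100
= 68.2 / 168.2 * 100
= 40.55%

40.55%


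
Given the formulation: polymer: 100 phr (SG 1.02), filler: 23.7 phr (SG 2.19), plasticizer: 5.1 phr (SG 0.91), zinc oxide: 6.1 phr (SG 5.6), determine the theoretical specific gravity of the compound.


Sum of weights = 134.9
Volume contributions:
  polymer: 100/1.02 = 98.0392
  filler: 23.7/2.19 = 10.8219
  plasticizer: 5.1/0.91 = 5.6044
  zinc oxide: 6.1/5.6 = 1.0893
Sum of volumes = 115.5548
SG = 134.9 / 115.5548 = 1.167

SG = 1.167


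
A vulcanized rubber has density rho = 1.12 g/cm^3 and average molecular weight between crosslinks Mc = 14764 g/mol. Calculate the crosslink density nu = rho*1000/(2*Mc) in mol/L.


nu = rho * 1000 / (2 * Mc)
nu = 1.12 * 1000 / (2 * 14764)
nu = 1120.0 / 29528
nu = 0.0379 mol/L

0.0379 mol/L


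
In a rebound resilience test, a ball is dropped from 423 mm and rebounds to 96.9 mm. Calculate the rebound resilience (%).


Resilience = h_rebound / h_drop * 100
= 96.9 / 423 * 100
= 22.9%

22.9%


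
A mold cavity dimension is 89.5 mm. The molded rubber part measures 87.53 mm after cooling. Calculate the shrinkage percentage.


Shrinkage = (mold - part) / mold * 100
= (89.5 - 87.53) / 89.5 * 100
= 1.97 / 89.5 * 100
= 2.2%

2.2%


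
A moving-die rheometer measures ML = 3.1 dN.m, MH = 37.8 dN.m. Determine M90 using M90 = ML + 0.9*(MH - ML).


M90 = ML + 0.9 * (MH - ML)
M90 = 3.1 + 0.9 * (37.8 - 3.1)
M90 = 3.1 + 0.9 * 34.7
M90 = 34.33 dN.m

34.33 dN.m


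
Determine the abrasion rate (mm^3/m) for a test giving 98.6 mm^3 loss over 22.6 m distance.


Rate = volume_loss / distance
= 98.6 / 22.6
= 4.363 mm^3/m

4.363 mm^3/m


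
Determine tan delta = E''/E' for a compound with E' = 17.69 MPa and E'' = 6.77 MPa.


tan delta = E'' / E'
= 6.77 / 17.69
= 0.3827

tan delta = 0.3827


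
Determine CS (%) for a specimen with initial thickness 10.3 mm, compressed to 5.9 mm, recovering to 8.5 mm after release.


CS = (t0 - recovered) / (t0 - ts) * 100
= (10.3 - 8.5) / (10.3 - 5.9) * 100
= 1.8 / 4.4 * 100
= 40.9%

40.9%


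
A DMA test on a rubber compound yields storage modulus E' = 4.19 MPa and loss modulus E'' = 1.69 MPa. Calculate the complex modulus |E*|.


|E*| = sqrt(E'^2 + E''^2)
= sqrt(4.19^2 + 1.69^2)
= sqrt(17.5561 + 2.8561)
= 4.518 MPa

4.518 MPa


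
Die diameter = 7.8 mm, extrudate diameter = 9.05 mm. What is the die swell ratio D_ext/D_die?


Die swell ratio = D_extrudate / D_die
= 9.05 / 7.8
= 1.16

Die swell = 1.16


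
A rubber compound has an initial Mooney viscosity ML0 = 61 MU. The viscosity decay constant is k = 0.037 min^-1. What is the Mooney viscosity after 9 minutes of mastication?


ML = ML0 * exp(-k * t)
ML = 61 * exp(-0.037 * 9)
ML = 61 * 0.7168
ML = 43.72 MU

43.72 MU


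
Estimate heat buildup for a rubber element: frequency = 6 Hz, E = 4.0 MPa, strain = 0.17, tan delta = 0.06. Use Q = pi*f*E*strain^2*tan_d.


Q = pi * f * E * strain^2 * tan_d
= pi * 6 * 4.0 * 0.17^2 * 0.06
= pi * 6 * 4.0 * 0.0289 * 0.06
= 0.1307

Q = 0.1307


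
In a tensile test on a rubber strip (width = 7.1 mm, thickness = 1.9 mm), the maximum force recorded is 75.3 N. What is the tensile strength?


Area = width * thickness = 7.1 * 1.9 = 13.49 mm^2
TS = force / area = 75.3 / 13.49 = 5.58 MPa

5.58 MPa


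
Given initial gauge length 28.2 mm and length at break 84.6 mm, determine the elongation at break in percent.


Elongation = (Lf - L0) / L0 * 100
= (84.6 - 28.2) / 28.2 * 100
= 56.4 / 28.2 * 100
= 200.0%

200.0%


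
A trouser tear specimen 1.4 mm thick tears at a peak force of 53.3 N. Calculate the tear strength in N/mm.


Tear strength = force / thickness
= 53.3 / 1.4
= 38.07 N/mm

38.07 N/mm


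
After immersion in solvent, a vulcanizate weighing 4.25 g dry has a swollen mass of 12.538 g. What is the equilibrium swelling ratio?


Q = W_swollen / W_dry
Q = 12.538 / 4.25
Q = 2.95

Q = 2.95


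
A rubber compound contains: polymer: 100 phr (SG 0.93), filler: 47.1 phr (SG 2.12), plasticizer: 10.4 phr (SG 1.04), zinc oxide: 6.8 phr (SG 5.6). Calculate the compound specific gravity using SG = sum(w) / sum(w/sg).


Sum of weights = 164.3
Volume contributions:
  polymer: 100/0.93 = 107.5269
  filler: 47.1/2.12 = 22.2170
  plasticizer: 10.4/1.04 = 10.0000
  zinc oxide: 6.8/5.6 = 1.2143
Sum of volumes = 140.9581
SG = 164.3 / 140.9581 = 1.166

SG = 1.166


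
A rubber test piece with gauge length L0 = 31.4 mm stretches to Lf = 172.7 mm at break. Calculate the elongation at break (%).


Elongation = (Lf - L0) / L0 * 100
= (172.7 - 31.4) / 31.4 * 100
= 141.3 / 31.4 * 100
= 450.0%

450.0%


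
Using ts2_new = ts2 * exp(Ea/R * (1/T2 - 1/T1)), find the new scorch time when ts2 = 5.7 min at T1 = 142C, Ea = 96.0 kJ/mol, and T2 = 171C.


Convert temperatures: T1 = 142 + 273.15 = 415.15 K, T2 = 171 + 273.15 = 444.15 K
ts2_new = 5.7 * exp(96000 / 8.314 * (1/444.15 - 1/415.15))
1/T2 - 1/T1 = -1.5728e-04
ts2_new = 0.93 min

0.93 min


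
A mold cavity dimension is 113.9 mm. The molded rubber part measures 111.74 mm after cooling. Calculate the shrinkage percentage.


Shrinkage = (mold - part) / mold * 100
= (113.9 - 111.74) / 113.9 * 100
= 2.16 / 113.9 * 100
= 1.9%

1.9%


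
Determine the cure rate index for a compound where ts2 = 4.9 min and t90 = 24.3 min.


CRI = 100 / (t90 - ts2)
= 100 / (24.3 - 4.9)
= 100 / 19.4
= 5.15 min^-1

5.15 min^-1


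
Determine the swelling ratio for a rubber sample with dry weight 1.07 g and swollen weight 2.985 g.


Q = W_swollen / W_dry
Q = 2.985 / 1.07
Q = 2.79

Q = 2.79


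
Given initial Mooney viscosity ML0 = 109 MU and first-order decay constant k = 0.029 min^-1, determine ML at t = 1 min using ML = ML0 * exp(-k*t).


ML = ML0 * exp(-k * t)
ML = 109 * exp(-0.029 * 1)
ML = 109 * 0.9714
ML = 105.88 MU

105.88 MU


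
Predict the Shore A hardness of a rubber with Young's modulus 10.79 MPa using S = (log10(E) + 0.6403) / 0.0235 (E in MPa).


log10(E) = 0.0235*S - 0.6403  =>  S = (log10(E) + 0.6403) / 0.0235
log10(10.79) = 1.033021
S = (1.033021 + 0.6403) / 0.0235 = 1.673321 / 0.0235
S = 71.2

Shore A = 71.2


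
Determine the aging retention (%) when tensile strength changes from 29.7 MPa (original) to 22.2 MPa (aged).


Retention = aged / original * 100
= 22.2 / 29.7 * 100
= 74.7%

74.7%


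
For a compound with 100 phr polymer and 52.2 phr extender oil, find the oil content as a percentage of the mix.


Oil % = oil / (100 + oil) * 100
= 52.2 / (100 + 52.2) * 100
= 52.2 / 152.2 * 100
= 34.3%

34.3%


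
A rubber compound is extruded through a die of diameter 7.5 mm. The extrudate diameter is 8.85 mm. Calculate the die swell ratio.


Die swell ratio = D_extrudate / D_die
= 8.85 / 7.5
= 1.18

Die swell = 1.18


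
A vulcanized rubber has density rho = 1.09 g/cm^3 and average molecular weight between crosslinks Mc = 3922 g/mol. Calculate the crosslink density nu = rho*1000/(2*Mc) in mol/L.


nu = rho * 1000 / (2 * Mc)
nu = 1.09 * 1000 / (2 * 3922)
nu = 1090.0 / 7844
nu = 0.1390 mol/L

0.1390 mol/L


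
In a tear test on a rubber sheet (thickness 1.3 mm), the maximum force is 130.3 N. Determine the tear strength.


Tear strength = force / thickness
= 130.3 / 1.3
= 100.23 N/mm

100.23 N/mm


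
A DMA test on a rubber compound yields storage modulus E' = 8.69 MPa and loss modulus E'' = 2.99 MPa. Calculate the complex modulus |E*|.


|E*| = sqrt(E'^2 + E''^2)
= sqrt(8.69^2 + 2.99^2)
= sqrt(75.5161 + 8.9401)
= 9.19 MPa

9.19 MPa


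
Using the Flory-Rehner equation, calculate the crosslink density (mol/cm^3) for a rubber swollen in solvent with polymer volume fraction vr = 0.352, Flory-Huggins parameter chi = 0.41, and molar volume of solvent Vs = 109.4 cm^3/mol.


ln(1 - vr) = ln(1 - 0.352) = -0.4339
Numerator = -((-0.4339) + 0.352 + 0.41 * 0.352^2) = 0.0311
Denominator = 109.4 * (0.352^(1/3) - 0.352/2) = 57.9896
nu = 0.0311 / 57.9896 = 5.3568e-04 mol/cm^3

5.3568e-04 mol/cm^3


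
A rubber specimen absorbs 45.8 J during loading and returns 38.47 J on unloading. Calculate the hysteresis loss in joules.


Hysteresis loss = loading - unloading
= 45.8 - 38.47
= 7.33 J

7.33 J


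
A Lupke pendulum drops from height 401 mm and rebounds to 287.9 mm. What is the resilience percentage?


Resilience = h_rebound / h_drop * 100
= 287.9 / 401 * 100
= 71.8%

71.8%


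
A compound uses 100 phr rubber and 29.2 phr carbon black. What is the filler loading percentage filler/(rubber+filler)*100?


Filler % = filler / (rubber + filler) * 100
= 29.2 / (100 + 29.2) * 100
= 29.2 / 129.2 * 100
= 22.6%

22.6%


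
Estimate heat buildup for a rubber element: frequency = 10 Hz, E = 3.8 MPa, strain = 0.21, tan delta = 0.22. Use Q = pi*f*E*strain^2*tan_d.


Q = pi * f * E * strain^2 * tan_d
= pi * 10 * 3.8 * 0.21^2 * 0.22
= pi * 10 * 3.8 * 0.0441 * 0.22
= 1.1582

Q = 1.1582


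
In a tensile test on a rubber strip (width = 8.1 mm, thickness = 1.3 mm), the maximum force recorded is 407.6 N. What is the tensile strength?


Area = width * thickness = 8.1 * 1.3 = 10.53 mm^2
TS = force / area = 407.6 / 10.53 = 38.71 MPa

38.71 MPa


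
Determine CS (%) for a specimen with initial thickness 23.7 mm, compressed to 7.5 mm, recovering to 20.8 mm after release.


CS = (t0 - recovered) / (t0 - ts) * 100
= (23.7 - 20.8) / (23.7 - 7.5) * 100
= 2.9 / 16.2 * 100
= 17.9%

17.9%


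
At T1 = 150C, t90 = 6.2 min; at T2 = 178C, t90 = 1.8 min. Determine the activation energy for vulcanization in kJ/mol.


T1 = 423.15 K, T2 = 451.15 K
1/T1 - 1/T2 = 1.4667e-04
ln(t1/t2) = ln(6.2/1.8) = 1.2368
Ea = 8.314 * 1.2368 / 1.4667e-04 = 70105.7515 J/mol
Ea = 70.11 kJ/mol

70.11 kJ/mol


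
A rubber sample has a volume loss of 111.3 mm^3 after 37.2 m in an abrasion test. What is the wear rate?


Rate = volume_loss / distance
= 111.3 / 37.2
= 2.992 mm^3/m

2.992 mm^3/m


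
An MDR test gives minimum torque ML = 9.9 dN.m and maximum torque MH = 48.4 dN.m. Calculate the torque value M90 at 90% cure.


M90 = ML + 0.9 * (MH - ML)
M90 = 9.9 + 0.9 * (48.4 - 9.9)
M90 = 9.9 + 0.9 * 38.5
M90 = 44.55 dN.m

44.55 dN.m


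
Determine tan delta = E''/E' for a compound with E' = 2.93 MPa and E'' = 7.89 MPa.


tan delta = E'' / E'
= 7.89 / 2.93
= 2.6928

tan delta = 2.6928


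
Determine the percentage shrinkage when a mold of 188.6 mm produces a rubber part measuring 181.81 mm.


Shrinkage = (mold - part) / mold * 100
= (188.6 - 181.81) / 188.6 * 100
= 6.79 / 188.6 * 100
= 3.6%

3.6%


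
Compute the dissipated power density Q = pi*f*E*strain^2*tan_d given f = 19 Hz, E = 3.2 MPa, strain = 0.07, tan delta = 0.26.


Q = pi * f * E * strain^2 * tan_d
= pi * 19 * 3.2 * 0.07^2 * 0.26
= pi * 19 * 3.2 * 0.0049 * 0.26
= 0.2433

Q = 0.2433


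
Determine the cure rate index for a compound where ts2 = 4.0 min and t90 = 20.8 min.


CRI = 100 / (t90 - ts2)
= 100 / (20.8 - 4.0)
= 100 / 16.8
= 5.95 min^-1

5.95 min^-1


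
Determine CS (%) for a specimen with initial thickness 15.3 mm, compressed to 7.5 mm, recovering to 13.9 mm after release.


CS = (t0 - recovered) / (t0 - ts) * 100
= (15.3 - 13.9) / (15.3 - 7.5) * 100
= 1.4 / 7.8 * 100
= 17.9%

17.9%


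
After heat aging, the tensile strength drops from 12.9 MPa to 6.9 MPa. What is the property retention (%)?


Retention = aged / original * 100
= 6.9 / 12.9 * 100
= 53.5%

53.5%


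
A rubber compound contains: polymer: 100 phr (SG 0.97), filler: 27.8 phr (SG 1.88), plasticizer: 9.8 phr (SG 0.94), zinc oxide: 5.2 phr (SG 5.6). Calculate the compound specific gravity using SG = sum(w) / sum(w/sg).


Sum of weights = 142.8
Volume contributions:
  polymer: 100/0.97 = 103.0928
  filler: 27.8/1.88 = 14.7872
  plasticizer: 9.8/0.94 = 10.4255
  zinc oxide: 5.2/5.6 = 0.9286
Sum of volumes = 129.2341
SG = 142.8 / 129.2341 = 1.105

SG = 1.105


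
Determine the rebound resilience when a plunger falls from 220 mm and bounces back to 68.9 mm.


Resilience = h_rebound / h_drop * 100
= 68.9 / 220 * 100
= 31.3%

31.3%


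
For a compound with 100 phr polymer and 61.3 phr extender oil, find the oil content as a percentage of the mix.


Oil % = oil / (100 + oil) * 100
= 61.3 / (100 + 61.3) * 100
= 61.3 / 161.3 * 100
= 38.0%

38.0%


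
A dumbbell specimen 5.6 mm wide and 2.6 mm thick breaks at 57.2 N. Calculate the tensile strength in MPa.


Area = width * thickness = 5.6 * 2.6 = 14.56 mm^2
TS = force / area = 57.2 / 14.56 = 3.93 MPa

3.93 MPa


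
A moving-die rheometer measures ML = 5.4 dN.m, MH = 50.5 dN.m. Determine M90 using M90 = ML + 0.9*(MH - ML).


M90 = ML + 0.9 * (MH - ML)
M90 = 5.4 + 0.9 * (50.5 - 5.4)
M90 = 5.4 + 0.9 * 45.1
M90 = 45.99 dN.m

45.99 dN.m


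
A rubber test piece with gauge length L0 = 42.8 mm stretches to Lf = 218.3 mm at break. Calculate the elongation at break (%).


Elongation = (Lf - L0) / L0 * 100
= (218.3 - 42.8) / 42.8 * 100
= 175.5 / 42.8 * 100
= 410.0%

410.0%


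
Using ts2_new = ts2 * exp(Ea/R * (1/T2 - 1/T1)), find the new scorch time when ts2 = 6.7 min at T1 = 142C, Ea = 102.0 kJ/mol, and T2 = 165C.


Convert temperatures: T1 = 142 + 273.15 = 415.15 K, T2 = 165 + 273.15 = 438.15 K
ts2_new = 6.7 * exp(102000 / 8.314 * (1/438.15 - 1/415.15))
1/T2 - 1/T1 = -1.2644e-04
ts2_new = 1.42 min

1.42 min


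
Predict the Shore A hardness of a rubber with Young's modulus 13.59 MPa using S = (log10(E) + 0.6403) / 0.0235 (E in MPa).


log10(E) = 0.0235*S - 0.6403  =>  S = (log10(E) + 0.6403) / 0.0235
log10(13.59) = 1.133219
S = (1.133219 + 0.6403) / 0.0235 = 1.773519 / 0.0235
S = 75.5

Shore A = 75.5


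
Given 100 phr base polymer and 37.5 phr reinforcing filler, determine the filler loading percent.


Filler % = filler / (rubber + filler) * 100
= 37.5 / (100 + 37.5) * 100
= 37.5 / 137.5 * 100
= 27.27%

27.27%


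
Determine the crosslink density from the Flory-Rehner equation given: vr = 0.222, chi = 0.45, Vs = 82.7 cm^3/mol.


ln(1 - vr) = ln(1 - 0.222) = -0.2510
Numerator = -((-0.2510) + 0.222 + 0.45 * 0.222^2) = 0.0069
Denominator = 82.7 * (0.222^(1/3) - 0.222/2) = 40.8956
nu = 0.0069 / 40.8956 = 1.6752e-04 mol/cm^3

1.6752e-04 mol/cm^3


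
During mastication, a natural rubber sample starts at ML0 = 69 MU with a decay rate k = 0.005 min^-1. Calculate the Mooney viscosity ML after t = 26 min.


ML = ML0 * exp(-k * t)
ML = 69 * exp(-0.005 * 26)
ML = 69 * 0.8781
ML = 60.59 MU

60.59 MU


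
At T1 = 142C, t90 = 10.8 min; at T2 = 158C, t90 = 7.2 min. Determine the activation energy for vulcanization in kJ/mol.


T1 = 415.15 K, T2 = 431.15 K
1/T1 - 1/T2 = 8.9390e-05
ln(t1/t2) = ln(10.8/7.2) = 0.4055
Ea = 8.314 * 0.4055 / 8.9390e-05 = 37711.7736 J/mol
Ea = 37.71 kJ/mol

37.71 kJ/mol


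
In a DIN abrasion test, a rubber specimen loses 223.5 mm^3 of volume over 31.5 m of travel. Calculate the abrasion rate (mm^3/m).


Rate = volume_loss / distance
= 223.5 / 31.5
= 7.095 mm^3/m

7.095 mm^3/m


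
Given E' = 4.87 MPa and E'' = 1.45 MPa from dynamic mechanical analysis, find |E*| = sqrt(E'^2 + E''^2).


|E*| = sqrt(E'^2 + E''^2)
= sqrt(4.87^2 + 1.45^2)
= sqrt(23.7169 + 2.1025)
= 5.081 MPa

5.081 MPa


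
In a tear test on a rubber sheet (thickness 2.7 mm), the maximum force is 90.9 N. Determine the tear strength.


Tear strength = force / thickness
= 90.9 / 2.7
= 33.67 N/mm

33.67 N/mm


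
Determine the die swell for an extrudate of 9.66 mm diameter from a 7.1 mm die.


Die swell ratio = D_extrudate / D_die
= 9.66 / 7.1
= 1.361

Die swell = 1.361


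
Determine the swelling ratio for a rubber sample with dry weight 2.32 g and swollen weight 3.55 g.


Q = W_swollen / W_dry
Q = 3.55 / 2.32
Q = 1.53

Q = 1.53


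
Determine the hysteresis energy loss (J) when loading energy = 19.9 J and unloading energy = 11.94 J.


Hysteresis loss = loading - unloading
= 19.9 - 11.94
= 7.96 J

7.96 J


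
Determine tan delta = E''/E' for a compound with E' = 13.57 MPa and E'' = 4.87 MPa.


tan delta = E'' / E'
= 4.87 / 13.57
= 0.3589

tan delta = 0.3589


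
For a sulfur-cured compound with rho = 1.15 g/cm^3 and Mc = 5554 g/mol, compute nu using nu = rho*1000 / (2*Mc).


nu = rho * 1000 / (2 * Mc)
nu = 1.15 * 1000 / (2 * 5554)
nu = 1150.0 / 11108
nu = 0.1035 mol/L

0.1035 mol/L


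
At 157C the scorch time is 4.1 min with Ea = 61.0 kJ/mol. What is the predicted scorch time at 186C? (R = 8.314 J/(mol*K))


Convert temperatures: T1 = 157 + 273.15 = 430.15 K, T2 = 186 + 273.15 = 459.15 K
ts2_new = 4.1 * exp(61000 / 8.314 * (1/459.15 - 1/430.15))
1/T2 - 1/T1 = -1.4683e-04
ts2_new = 1.4 min

1.4 min


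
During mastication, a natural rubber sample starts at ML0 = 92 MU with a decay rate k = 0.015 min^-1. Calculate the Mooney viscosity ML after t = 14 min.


ML = ML0 * exp(-k * t)
ML = 92 * exp(-0.015 * 14)
ML = 92 * 0.8106
ML = 74.57 MU

74.57 MU


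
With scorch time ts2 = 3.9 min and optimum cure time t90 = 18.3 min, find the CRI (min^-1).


CRI = 100 / (t90 - ts2)
= 100 / (18.3 - 3.9)
= 100 / 14.4
= 6.94 min^-1

6.94 min^-1


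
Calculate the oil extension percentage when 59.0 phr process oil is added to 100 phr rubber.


Oil % = oil / (100 + oil) * 100
= 59.0 / (100 + 59.0) * 100
= 59.0 / 159.0 * 100
= 37.11%

37.11%


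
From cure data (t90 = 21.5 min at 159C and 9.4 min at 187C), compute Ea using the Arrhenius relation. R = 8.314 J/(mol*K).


T1 = 432.15 K, T2 = 460.15 K
1/T1 - 1/T2 = 1.4081e-04
ln(t1/t2) = ln(21.5/9.4) = 0.8273
Ea = 8.314 * 0.8273 / 1.4081e-04 = 48850.7975 J/mol
Ea = 48.85 kJ/mol

48.85 kJ/mol


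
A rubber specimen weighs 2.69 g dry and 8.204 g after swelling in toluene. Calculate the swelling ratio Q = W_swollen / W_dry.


Q = W_swollen / W_dry
Q = 8.204 / 2.69
Q = 3.05

Q = 3.05


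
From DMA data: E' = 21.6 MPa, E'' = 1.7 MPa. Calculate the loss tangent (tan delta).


tan delta = E'' / E'
= 1.7 / 21.6
= 0.0787

tan delta = 0.0787


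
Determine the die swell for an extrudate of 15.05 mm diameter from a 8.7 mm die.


Die swell ratio = D_extrudate / D_die
= 15.05 / 8.7
= 1.73

Die swell = 1.73


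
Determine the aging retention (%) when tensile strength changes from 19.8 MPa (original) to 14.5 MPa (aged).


Retention = aged / original * 100
= 14.5 / 19.8 * 100
= 73.2%

73.2%


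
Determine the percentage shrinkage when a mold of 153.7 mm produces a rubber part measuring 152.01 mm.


Shrinkage = (mold - part) / mold * 100
= (153.7 - 152.01) / 153.7 * 100
= 1.69 / 153.7 * 100
= 1.1%

1.1%


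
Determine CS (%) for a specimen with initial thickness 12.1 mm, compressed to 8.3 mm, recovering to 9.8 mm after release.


CS = (t0 - recovered) / (t0 - ts) * 100
= (12.1 - 9.8) / (12.1 - 8.3) * 100
= 2.3 / 3.8 * 100
= 60.5%

60.5%


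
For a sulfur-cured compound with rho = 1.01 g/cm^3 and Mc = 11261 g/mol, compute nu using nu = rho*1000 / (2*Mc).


nu = rho * 1000 / (2 * Mc)
nu = 1.01 * 1000 / (2 * 11261)
nu = 1010.0 / 22522
nu = 0.0448 mol/L

0.0448 mol/L


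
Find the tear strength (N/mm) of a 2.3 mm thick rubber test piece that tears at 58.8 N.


Tear strength = force / thickness
= 58.8 / 2.3
= 25.57 N/mm

25.57 N/mm


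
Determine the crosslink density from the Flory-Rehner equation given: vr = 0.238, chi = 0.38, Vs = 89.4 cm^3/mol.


ln(1 - vr) = ln(1 - 0.238) = -0.2718
Numerator = -((-0.2718) + 0.238 + 0.38 * 0.238^2) = 0.0123
Denominator = 89.4 * (0.238^(1/3) - 0.238/2) = 44.7640
nu = 0.0123 / 44.7640 = 2.7442e-04 mol/cm^3

2.7442e-04 mol/cm^3


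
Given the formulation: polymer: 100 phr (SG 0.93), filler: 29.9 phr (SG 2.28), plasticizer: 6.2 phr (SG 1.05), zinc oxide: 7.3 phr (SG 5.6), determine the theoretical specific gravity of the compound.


Sum of weights = 143.4
Volume contributions:
  polymer: 100/0.93 = 107.5269
  filler: 29.9/2.28 = 13.1140
  plasticizer: 6.2/1.05 = 5.9048
  zinc oxide: 7.3/5.6 = 1.3036
Sum of volumes = 127.8493
SG = 143.4 / 127.8493 = 1.122

SG = 1.122


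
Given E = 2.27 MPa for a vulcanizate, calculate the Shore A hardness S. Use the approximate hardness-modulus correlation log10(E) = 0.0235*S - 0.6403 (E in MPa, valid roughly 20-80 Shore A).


log10(E) = 0.0235*S - 0.6403  =>  S = (log10(E) + 0.6403) / 0.0235
log10(2.27) = 0.356026
S = (0.356026 + 0.6403) / 0.0235 = 0.996326 / 0.0235
S = 42.4

Shore A = 42.4


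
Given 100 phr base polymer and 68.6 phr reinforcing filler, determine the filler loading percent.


Filler % = filler / (rubber + filler) * 100
= 68.6 / (100 + 68.6) * 100
= 68.6 / 168.6 * 100
= 40.69%

40.69%


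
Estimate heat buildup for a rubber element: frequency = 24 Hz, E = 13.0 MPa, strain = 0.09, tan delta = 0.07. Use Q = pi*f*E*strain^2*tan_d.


Q = pi * f * E * strain^2 * tan_d
= pi * 24 * 13.0 * 0.09^2 * 0.07
= pi * 24 * 13.0 * 0.0081 * 0.07
= 0.5558

Q = 0.5558


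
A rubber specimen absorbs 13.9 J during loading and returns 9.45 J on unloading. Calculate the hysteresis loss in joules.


Hysteresis loss = loading - unloading
= 13.9 - 9.45
= 4.45 J

4.45 J


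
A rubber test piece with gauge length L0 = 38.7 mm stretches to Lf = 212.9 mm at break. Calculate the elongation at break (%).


Elongation = (Lf - L0) / L0 * 100
= (212.9 - 38.7) / 38.7 * 100
= 174.2 / 38.7 * 100
= 450.1%

450.1%


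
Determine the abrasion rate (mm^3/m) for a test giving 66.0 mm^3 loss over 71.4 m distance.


Rate = volume_loss / distance
= 66.0 / 71.4
= 0.924 mm^3/m

0.924 mm^3/m


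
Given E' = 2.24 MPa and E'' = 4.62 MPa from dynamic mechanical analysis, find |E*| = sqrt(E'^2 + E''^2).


|E*| = sqrt(E'^2 + E''^2)
= sqrt(2.24^2 + 4.62^2)
= sqrt(5.0176 + 21.3444)
= 5.134 MPa

5.134 MPa


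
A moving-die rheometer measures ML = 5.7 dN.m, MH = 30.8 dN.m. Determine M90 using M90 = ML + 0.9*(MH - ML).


M90 = ML + 0.9 * (MH - ML)
M90 = 5.7 + 0.9 * (30.8 - 5.7)
M90 = 5.7 + 0.9 * 25.1
M90 = 28.29 dN.m

28.29 dN.m


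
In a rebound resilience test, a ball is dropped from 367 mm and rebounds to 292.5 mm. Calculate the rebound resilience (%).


Resilience = h_rebound / h_drop * 100
= 292.5 / 367 * 100
= 79.7%

79.7%


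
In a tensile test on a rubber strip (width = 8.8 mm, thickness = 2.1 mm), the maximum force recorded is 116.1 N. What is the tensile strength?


Area = width * thickness = 8.8 * 2.1 = 18.48 mm^2
TS = force / area = 116.1 / 18.48 = 6.28 MPa

6.28 MPa


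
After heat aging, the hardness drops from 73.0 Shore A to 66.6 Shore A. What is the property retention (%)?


Retention = aged / original * 100
= 66.6 / 73.0 * 100
= 91.2%

91.2%


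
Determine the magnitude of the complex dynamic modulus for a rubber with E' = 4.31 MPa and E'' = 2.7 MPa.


|E*| = sqrt(E'^2 + E''^2)
= sqrt(4.31^2 + 2.7^2)
= sqrt(18.5761 + 7.2900)
= 5.086 MPa

5.086 MPa


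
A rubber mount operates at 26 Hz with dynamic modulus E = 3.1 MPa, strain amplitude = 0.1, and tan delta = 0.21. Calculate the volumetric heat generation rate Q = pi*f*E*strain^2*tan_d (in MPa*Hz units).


Q = pi * f * E * strain^2 * tan_d
= pi * 26 * 3.1 * 0.1^2 * 0.21
= pi * 26 * 3.1 * 0.0100 * 0.21
= 0.5317

Q = 0.5317


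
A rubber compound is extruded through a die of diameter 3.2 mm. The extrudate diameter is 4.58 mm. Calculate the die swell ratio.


Die swell ratio = D_extrudate / D_die
= 4.58 / 3.2
= 1.431

Die swell = 1.431


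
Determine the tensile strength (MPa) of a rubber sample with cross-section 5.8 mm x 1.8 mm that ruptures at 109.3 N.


Area = width * thickness = 5.8 * 1.8 = 10.44 mm^2
TS = force / area = 109.3 / 10.44 = 10.47 MPa

10.47 MPa


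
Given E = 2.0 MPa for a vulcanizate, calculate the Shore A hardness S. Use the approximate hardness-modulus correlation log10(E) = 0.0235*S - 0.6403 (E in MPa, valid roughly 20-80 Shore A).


log10(E) = 0.0235*S - 0.6403  =>  S = (log10(E) + 0.6403) / 0.0235
log10(2.0) = 0.301030
S = (0.301030 + 0.6403) / 0.0235 = 0.941330 / 0.0235
S = 40.1

Shore A = 40.1


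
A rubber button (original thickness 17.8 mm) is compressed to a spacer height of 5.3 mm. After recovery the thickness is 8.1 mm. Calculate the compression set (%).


CS = (t0 - recovered) / (t0 - ts) * 100
= (17.8 - 8.1) / (17.8 - 5.3) * 100
= 9.7 / 12.5 * 100
= 77.6%

77.6%


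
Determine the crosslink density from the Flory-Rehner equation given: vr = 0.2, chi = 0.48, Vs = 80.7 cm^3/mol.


ln(1 - vr) = ln(1 - 0.2) = -0.2231
Numerator = -((-0.2231) + 0.2 + 0.48 * 0.2^2) = 0.0039
Denominator = 80.7 * (0.2^(1/3) - 0.2/2) = 39.1236
nu = 0.0039 / 39.1236 = 1.0080e-04 mol/cm^3

1.0080e-04 mol/cm^3


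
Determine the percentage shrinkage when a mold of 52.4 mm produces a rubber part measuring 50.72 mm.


Shrinkage = (mold - part) / mold * 100
= (52.4 - 50.72) / 52.4 * 100
= 1.68 / 52.4 * 100
= 3.21%

3.21%


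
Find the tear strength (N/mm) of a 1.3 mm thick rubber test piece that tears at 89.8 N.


Tear strength = force / thickness
= 89.8 / 1.3
= 69.08 N/mm

69.08 N/mm


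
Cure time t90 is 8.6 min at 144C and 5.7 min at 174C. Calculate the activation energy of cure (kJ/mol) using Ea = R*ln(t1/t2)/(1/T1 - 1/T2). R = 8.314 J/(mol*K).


T1 = 417.15 K, T2 = 447.15 K
1/T1 - 1/T2 = 1.6083e-04
ln(t1/t2) = ln(8.6/5.7) = 0.4113
Ea = 8.314 * 0.4113 / 1.6083e-04 = 21261.2485 J/mol
Ea = 21.26 kJ/mol

21.26 kJ/mol


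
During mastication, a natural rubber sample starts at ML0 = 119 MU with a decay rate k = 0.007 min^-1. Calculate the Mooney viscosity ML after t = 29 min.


ML = ML0 * exp(-k * t)
ML = 119 * exp(-0.007 * 29)
ML = 119 * 0.8163
ML = 97.14 MU

97.14 MU


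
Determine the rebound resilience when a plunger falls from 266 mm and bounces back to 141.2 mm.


Resilience = h_rebound / h_drop * 100
= 141.2 / 266 * 100
= 53.1%

53.1%


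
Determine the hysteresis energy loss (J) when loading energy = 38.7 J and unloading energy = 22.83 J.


Hysteresis loss = loading - unloading
= 38.7 - 22.83
= 15.87 J

15.87 J


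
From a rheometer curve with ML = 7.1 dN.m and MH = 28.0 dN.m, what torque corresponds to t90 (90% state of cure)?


M90 = ML + 0.9 * (MH - ML)
M90 = 7.1 + 0.9 * (28.0 - 7.1)
M90 = 7.1 + 0.9 * 20.9
M90 = 25.91 dN.m

25.91 dN.m


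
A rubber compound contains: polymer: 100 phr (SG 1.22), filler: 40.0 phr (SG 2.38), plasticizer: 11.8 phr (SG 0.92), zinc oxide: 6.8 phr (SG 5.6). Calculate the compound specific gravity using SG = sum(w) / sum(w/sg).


Sum of weights = 158.6
Volume contributions:
  polymer: 100/1.22 = 81.9672
  filler: 40.0/2.38 = 16.8067
  plasticizer: 11.8/0.92 = 12.8261
  zinc oxide: 6.8/5.6 = 1.2143
Sum of volumes = 112.8143
SG = 158.6 / 112.8143 = 1.406

SG = 1.406


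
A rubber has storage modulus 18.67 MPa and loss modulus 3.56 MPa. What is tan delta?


tan delta = E'' / E'
= 3.56 / 18.67
= 0.1907

tan delta = 0.1907


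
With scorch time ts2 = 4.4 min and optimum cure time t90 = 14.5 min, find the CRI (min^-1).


CRI = 100 / (t90 - ts2)
= 100 / (14.5 - 4.4)
= 100 / 10.1
= 9.9 min^-1

9.9 min^-1


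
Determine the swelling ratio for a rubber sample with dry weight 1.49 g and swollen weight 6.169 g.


Q = W_swollen / W_dry
Q = 6.169 / 1.49
Q = 4.14

Q = 4.14


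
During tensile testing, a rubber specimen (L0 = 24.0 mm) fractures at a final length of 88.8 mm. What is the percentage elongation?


Elongation = (Lf - L0) / L0 * 100
= (88.8 - 24.0) / 24.0 * 100
= 64.8 / 24.0 * 100
= 270.0%

270.0%


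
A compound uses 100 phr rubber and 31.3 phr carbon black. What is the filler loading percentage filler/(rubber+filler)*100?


Filler % = filler / (rubber + filler) * 100
= 31.3 / (100 + 31.3) * 100
= 31.3 / 131.3 * 100
= 23.84%

23.84%


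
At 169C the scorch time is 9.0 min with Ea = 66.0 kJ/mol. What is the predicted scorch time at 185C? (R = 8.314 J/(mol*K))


Convert temperatures: T1 = 169 + 273.15 = 442.15 K, T2 = 185 + 273.15 = 458.15 K
ts2_new = 9.0 * exp(66000 / 8.314 * (1/458.15 - 1/442.15))
1/T2 - 1/T1 = -7.8985e-05
ts2_new = 4.81 min

4.81 min


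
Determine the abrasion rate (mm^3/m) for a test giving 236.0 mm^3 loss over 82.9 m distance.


Rate = volume_loss / distance
= 236.0 / 82.9
= 2.847 mm^3/m

2.847 mm^3/m


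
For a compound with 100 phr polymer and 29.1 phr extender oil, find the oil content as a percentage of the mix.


Oil % = oil / (100 + oil) * 100
= 29.1 / (100 + 29.1) * 100
= 29.1 / 129.1 * 100
= 22.54%

22.54%


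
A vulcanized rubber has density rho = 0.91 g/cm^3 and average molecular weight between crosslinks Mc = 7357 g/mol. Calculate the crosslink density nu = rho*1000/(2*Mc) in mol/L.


nu = rho * 1000 / (2 * Mc)
nu = 0.91 * 1000 / (2 * 7357)
nu = 910.0 / 14714
nu = 0.0618 mol/L

0.0618 mol/L


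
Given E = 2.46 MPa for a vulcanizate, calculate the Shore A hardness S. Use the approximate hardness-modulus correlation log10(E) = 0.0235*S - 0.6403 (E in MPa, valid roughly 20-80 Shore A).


log10(E) = 0.0235*S - 0.6403  =>  S = (log10(E) + 0.6403) / 0.0235
log10(2.46) = 0.390935
S = (0.390935 + 0.6403) / 0.0235 = 1.031235 / 0.0235
S = 43.9

Shore A = 43.9


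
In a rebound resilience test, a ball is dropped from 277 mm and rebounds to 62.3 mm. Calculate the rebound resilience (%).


Resilience = h_rebound / h_drop * 100
= 62.3 / 277 * 100
= 22.5%

22.5%


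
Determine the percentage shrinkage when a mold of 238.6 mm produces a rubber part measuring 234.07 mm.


Shrinkage = (mold - part) / mold * 100
= (238.6 - 234.07) / 238.6 * 100
= 4.53 / 238.6 * 100
= 1.9%

1.9%


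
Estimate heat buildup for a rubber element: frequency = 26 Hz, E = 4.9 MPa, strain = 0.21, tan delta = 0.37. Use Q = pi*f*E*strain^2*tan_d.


Q = pi * f * E * strain^2 * tan_d
= pi * 26 * 4.9 * 0.21^2 * 0.37
= pi * 26 * 4.9 * 0.0441 * 0.37
= 6.5307

Q = 6.5307


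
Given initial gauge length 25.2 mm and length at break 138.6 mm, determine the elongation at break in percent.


Elongation = (Lf - L0) / L0 * 100
= (138.6 - 25.2) / 25.2 * 100
= 113.4 / 25.2 * 100
= 450.0%

450.0%


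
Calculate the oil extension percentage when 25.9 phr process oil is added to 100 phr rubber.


Oil % = oil / (100 + oil) * 100
= 25.9 / (100 + 25.9) * 100
= 25.9 / 125.9 * 100
= 20.57%

20.57%


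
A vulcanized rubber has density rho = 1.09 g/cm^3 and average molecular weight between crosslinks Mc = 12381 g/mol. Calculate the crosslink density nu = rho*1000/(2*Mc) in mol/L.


nu = rho * 1000 / (2 * Mc)
nu = 1.09 * 1000 / (2 * 12381)
nu = 1090.0 / 24762
nu = 0.0440 mol/L

0.0440 mol/L


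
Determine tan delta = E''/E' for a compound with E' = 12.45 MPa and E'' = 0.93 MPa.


tan delta = E'' / E'
= 0.93 / 12.45
= 0.0747

tan delta = 0.0747


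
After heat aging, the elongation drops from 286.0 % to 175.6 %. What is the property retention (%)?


Retention = aged / original * 100
= 175.6 / 286.0 * 100
= 61.4%

61.4%


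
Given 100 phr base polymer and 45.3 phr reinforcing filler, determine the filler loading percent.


Filler % = filler / (rubber + filler) * 100
= 45.3 / (100 + 45.3) * 100
= 45.3 / 145.3 * 100
= 31.18%

31.18%
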